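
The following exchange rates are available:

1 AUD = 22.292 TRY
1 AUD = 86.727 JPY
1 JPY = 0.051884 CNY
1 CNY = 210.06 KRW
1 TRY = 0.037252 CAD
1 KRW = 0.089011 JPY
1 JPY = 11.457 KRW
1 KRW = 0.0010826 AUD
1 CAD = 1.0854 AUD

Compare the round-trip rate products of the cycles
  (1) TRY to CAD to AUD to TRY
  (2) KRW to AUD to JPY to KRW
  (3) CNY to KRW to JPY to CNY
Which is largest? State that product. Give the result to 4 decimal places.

1.0757

(1) 0.037252 × 1.0854 × 22.292 = 0.90134
(2) 0.0010826 × 86.727 × 11.457 = 1.07571
(3) 210.06 × 0.089011 × 0.051884 = 0.97011
Highest is cycle (2) at 1.0757 (>1, arbitrage).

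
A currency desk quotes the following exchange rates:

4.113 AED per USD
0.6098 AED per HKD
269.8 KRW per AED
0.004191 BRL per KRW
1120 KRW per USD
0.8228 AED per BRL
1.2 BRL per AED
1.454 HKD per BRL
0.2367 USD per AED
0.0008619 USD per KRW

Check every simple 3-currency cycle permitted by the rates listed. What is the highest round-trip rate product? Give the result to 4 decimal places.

1.0640

HKD→AED→BRL→HKD: 0.6098 × 1.2 × 1.454 = 1.06398
AED→KRW→USD→AED: 269.8 × 0.0008619 × 4.113 = 0.95644
BRL→AED→KRW→BRL: 0.8228 × 269.8 × 0.004191 = 0.93037
Maximum is HKD→AED→BRL→HKD at 1.0640; arbitrage exists.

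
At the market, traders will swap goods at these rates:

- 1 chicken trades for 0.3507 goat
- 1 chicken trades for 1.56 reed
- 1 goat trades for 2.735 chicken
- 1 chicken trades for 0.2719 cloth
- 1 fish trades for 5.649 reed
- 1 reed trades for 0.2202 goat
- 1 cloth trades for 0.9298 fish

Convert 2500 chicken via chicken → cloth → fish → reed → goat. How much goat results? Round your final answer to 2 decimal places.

786.19

2500 chicken × 0.2719 = 679.75 cloth
679.75 cloth × 0.9298 = 632.03155 fish
632.03155 fish × 5.649 = 3570.34622595 reed
3570.34622595 reed × 0.2202 = 786.19023895419 goat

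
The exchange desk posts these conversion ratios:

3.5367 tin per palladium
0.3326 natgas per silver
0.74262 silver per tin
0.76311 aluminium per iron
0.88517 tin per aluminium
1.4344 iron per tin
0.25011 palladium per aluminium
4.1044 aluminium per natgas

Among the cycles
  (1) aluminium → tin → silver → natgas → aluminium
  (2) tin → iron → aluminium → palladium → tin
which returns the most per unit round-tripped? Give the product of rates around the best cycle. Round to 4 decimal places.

(1) 0.88517 × 0.74262 × 0.3326 × 4.1044 = 0.89736
(2) 1.4344 × 0.76311 × 0.25011 × 3.5367 = 0.96825
Highest is cycle (2) at 0.9682 (≤1, no arbitrage).

0.9682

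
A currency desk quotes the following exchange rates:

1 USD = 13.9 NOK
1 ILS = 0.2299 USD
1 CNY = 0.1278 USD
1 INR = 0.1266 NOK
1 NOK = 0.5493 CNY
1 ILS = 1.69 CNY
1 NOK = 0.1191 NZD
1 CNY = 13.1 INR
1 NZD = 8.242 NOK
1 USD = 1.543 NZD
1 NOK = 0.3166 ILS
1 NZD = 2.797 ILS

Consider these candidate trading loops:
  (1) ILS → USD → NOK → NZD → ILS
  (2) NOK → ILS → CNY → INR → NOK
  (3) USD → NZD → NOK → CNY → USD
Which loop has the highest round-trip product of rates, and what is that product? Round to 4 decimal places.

1.0645

(1) 0.2299 × 13.9 × 0.1191 × 2.797 = 1.06453
(2) 0.3166 × 1.69 × 13.1 × 0.1266 = 0.88737
(3) 1.543 × 8.242 × 0.5493 × 0.1278 = 0.89277
Highest is cycle (1) at 1.0645 (>1, arbitrage).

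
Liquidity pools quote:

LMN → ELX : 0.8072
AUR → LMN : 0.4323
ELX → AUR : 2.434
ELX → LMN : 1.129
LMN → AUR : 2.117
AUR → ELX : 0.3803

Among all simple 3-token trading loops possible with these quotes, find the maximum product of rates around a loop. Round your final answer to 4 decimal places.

ELX→LMN→AUR→ELX: 1.129 × 2.117 × 0.3803 = 0.90895
ELX→AUR→LMN→ELX: 2.434 × 0.4323 × 0.8072 = 0.84935
Maximum is ELX→LMN→AUR→ELX at 0.9090; no arbitrage — every cycle loses value.

0.9090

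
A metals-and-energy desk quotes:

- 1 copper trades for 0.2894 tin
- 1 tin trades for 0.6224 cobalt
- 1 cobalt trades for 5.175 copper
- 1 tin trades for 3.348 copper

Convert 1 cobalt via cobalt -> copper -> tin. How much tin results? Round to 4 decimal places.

1 cobalt × 5.175 = 5.175 copper
5.175 copper × 0.2894 = 1.497645 tin

1.4976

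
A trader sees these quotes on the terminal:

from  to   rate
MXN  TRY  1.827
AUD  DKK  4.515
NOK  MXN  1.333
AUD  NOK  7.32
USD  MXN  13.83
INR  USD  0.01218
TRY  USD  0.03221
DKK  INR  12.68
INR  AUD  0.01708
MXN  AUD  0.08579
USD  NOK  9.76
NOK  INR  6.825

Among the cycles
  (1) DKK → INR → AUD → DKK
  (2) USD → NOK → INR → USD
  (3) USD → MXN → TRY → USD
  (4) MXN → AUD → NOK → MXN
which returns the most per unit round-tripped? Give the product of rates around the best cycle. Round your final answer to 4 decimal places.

(1) 12.68 × 0.01708 × 4.515 = 0.97783
(2) 9.76 × 6.825 × 0.01218 = 0.81133
(3) 13.83 × 1.827 × 0.03221 = 0.81386
(4) 0.08579 × 7.32 × 1.333 = 0.83710
Highest is cycle (1) at 0.9778 (≤1, no arbitrage).

0.9778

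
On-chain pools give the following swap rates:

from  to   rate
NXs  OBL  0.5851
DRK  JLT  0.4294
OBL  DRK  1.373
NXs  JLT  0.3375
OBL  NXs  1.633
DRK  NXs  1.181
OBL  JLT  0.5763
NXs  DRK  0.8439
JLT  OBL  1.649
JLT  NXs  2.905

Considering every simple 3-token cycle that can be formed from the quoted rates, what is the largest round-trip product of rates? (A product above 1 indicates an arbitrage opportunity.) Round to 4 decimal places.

1.0527

JLT→NXs→DRK→JLT: 2.905 × 0.8439 × 0.4294 = 1.05269
JLT→NXs→OBL→JLT: 2.905 × 0.5851 × 0.5763 = 0.97955
JLT→OBL→DRK→JLT: 1.649 × 1.373 × 0.4294 = 0.97219
OBL→DRK→NXs→OBL: 1.373 × 1.181 × 0.5851 = 0.94875
JLT→OBL→NXs→JLT: 1.649 × 1.633 × 0.3375 = 0.90883
Maximum is JLT→NXs→DRK→JLT at 1.0527; arbitrage exists.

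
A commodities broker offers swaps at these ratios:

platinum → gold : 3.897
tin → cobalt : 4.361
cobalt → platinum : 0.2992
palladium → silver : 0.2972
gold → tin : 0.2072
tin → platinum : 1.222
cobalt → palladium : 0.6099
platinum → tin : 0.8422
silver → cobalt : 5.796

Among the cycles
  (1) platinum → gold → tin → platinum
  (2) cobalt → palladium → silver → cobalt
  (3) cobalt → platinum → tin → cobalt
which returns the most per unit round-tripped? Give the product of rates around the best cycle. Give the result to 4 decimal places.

(1) 3.897 × 0.2072 × 1.222 = 0.98671
(2) 0.6099 × 0.2972 × 5.796 = 1.05060
(3) 0.2992 × 0.8422 × 4.361 = 1.09891
Highest is cycle (3) at 1.0989 (>1, arbitrage).

1.0989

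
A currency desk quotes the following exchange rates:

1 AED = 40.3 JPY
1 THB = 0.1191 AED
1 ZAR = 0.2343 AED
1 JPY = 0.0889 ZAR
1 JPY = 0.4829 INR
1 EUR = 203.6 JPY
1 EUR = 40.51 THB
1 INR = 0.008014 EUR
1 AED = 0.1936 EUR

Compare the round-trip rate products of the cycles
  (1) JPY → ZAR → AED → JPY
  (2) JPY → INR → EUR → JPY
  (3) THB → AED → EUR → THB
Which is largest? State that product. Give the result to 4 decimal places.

0.9341

(1) 0.0889 × 0.2343 × 40.3 = 0.83942
(2) 0.4829 × 0.008014 × 203.6 = 0.78792
(3) 0.1191 × 0.1936 × 40.51 = 0.93407
Highest is cycle (3) at 0.9341 (≤1, no arbitrage).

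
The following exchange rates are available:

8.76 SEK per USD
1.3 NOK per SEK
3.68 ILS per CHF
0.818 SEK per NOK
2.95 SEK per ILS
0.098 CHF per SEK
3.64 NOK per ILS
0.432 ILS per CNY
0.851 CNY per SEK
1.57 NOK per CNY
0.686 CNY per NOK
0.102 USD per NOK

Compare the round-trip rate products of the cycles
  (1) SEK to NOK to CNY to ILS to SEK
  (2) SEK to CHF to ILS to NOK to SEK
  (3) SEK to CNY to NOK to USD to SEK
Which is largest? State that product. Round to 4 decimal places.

1.1938

(1) 1.3 × 0.686 × 0.432 × 2.95 = 1.13651
(2) 0.098 × 3.68 × 3.64 × 0.818 = 1.07381
(3) 0.851 × 1.57 × 0.102 × 8.76 = 1.19381
Highest is cycle (3) at 1.1938 (>1, arbitrage).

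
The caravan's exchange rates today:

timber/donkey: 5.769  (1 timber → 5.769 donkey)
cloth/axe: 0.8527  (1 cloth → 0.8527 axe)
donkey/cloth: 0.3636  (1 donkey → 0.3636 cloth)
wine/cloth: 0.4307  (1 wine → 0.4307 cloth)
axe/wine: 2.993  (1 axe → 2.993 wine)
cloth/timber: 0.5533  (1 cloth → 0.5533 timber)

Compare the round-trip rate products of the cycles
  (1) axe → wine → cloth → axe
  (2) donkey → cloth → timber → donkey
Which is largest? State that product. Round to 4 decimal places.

(1) 2.993 × 0.4307 × 0.8527 = 1.09920
(2) 0.3636 × 0.5533 × 5.769 = 1.16061
Highest is cycle (2) at 1.1606 (>1, arbitrage).

1.1606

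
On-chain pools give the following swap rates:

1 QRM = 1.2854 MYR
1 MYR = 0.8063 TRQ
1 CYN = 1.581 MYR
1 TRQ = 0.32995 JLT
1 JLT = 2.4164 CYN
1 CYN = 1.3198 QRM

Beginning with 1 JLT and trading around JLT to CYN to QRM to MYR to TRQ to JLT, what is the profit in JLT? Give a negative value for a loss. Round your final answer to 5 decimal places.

1 JLT × 2.4164 = 2.4164 CYN
2.4164 CYN × 1.3198 = 3.18916472 QRM
3.18916472 QRM × 1.2854 = 4.099352331088 MYR
4.099352331088 MYR × 0.8063 = 3.3053077845562544 TRQ
3.3053077845562544 TRQ × 0.32995 = 1.09058630351433613928 JLT
Net change: 1.09058630351433613928 − 1 = 0.09058630351433613928 JLT

0.09059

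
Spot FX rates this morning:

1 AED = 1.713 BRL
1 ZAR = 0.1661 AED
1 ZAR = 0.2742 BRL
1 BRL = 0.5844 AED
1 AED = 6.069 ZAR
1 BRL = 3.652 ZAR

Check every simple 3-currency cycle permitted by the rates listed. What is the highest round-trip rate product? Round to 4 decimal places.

1.0391

BRL→ZAR→AED→BRL: 3.652 × 0.1661 × 1.713 = 1.03910
BRL→AED→ZAR→BRL: 0.5844 × 6.069 × 0.2742 = 0.97251
Maximum is BRL→ZAR→AED→BRL at 1.0391; arbitrage exists.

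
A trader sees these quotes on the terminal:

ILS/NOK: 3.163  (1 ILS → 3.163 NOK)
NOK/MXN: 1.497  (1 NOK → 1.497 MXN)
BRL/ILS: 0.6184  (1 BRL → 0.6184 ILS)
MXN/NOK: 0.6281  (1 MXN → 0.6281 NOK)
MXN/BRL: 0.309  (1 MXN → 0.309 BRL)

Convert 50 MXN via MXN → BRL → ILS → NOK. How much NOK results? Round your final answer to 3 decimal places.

30.220

50 MXN × 0.309 = 15.45 BRL
15.45 BRL × 0.6184 = 9.55428 ILS
9.55428 ILS × 3.163 = 30.22018764 NOK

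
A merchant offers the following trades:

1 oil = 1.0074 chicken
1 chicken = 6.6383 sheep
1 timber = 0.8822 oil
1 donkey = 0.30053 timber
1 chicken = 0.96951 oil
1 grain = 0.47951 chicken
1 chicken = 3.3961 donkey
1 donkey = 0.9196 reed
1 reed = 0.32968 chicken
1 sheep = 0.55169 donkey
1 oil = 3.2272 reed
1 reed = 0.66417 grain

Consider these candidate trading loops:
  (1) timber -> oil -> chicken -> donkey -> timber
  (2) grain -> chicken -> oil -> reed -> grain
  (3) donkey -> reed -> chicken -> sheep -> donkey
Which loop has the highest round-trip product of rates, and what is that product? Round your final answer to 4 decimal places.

1.1103

(1) 0.8822 × 1.0074 × 3.3961 × 0.30053 = 0.90706
(2) 0.47951 × 0.96951 × 3.2272 × 0.66417 = 0.99645
(3) 0.9196 × 0.32968 × 6.6383 × 0.55169 = 1.11031
Highest is cycle (3) at 1.1103 (>1, arbitrage).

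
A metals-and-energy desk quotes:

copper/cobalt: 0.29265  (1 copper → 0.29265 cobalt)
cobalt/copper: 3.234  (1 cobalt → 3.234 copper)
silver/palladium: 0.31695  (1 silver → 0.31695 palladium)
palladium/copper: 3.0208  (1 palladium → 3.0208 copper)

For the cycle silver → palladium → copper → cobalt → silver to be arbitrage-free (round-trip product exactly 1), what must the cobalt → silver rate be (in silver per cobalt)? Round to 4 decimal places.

Known legs of the cycle: 0.31695 × 3.0208 × 0.29265 = 0.280195565184
For no arbitrage the full-cycle product must be 1, so the missing rate is 1 / 0.280195565184 ≈ 3.568936.

3.5689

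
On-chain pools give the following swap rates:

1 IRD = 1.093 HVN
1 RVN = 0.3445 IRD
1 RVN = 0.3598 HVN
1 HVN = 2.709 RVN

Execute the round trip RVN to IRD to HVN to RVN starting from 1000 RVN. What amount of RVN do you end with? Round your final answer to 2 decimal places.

1000 RVN × 0.3445 = 344.5 IRD
344.5 IRD × 1.093 = 376.5385 HVN
376.5385 HVN × 2.709 = 1020.0427965 RVN

1020.04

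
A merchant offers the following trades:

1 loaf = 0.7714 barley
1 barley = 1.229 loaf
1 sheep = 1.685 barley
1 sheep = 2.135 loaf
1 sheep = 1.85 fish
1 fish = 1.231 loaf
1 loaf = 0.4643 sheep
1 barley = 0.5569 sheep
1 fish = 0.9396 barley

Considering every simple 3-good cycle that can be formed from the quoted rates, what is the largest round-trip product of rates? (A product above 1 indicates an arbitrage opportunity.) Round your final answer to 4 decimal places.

1.0574

fish→loaf→sheep→fish: 1.231 × 0.4643 × 1.85 = 1.05737
fish→barley→sheep→fish: 0.9396 × 0.5569 × 1.85 = 0.96804
sheep→barley→loaf→sheep: 1.685 × 1.229 × 0.4643 = 0.96150
sheep→loaf→barley→sheep: 2.135 × 0.7714 × 0.5569 = 0.91718
Maximum is fish→loaf→sheep→fish at 1.0574; arbitrage exists.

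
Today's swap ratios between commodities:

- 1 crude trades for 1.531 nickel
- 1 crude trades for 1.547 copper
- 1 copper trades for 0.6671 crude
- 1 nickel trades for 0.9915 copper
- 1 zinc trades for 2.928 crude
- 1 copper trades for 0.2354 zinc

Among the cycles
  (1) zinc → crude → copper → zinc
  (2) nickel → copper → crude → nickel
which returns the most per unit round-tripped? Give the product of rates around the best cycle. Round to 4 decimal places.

(1) 2.928 × 1.547 × 0.2354 = 1.06627
(2) 0.9915 × 0.6671 × 1.531 = 1.01265
Highest is cycle (1) at 1.0663 (>1, arbitrage).

1.0663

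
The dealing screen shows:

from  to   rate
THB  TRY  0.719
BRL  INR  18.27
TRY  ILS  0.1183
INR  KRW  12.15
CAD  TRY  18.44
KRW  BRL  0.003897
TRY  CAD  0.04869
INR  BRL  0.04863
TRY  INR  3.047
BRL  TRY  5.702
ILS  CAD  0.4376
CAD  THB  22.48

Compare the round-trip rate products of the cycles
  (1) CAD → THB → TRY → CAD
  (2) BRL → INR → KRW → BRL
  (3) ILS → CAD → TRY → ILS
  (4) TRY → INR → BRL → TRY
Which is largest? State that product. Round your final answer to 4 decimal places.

0.9546

(1) 22.48 × 0.719 × 0.04869 = 0.78698
(2) 18.27 × 12.15 × 0.003897 = 0.86506
(3) 0.4376 × 18.44 × 0.1183 = 0.95460
(4) 3.047 × 0.04863 × 5.702 = 0.84490
Highest is cycle (3) at 0.9546 (≤1, no arbitrage).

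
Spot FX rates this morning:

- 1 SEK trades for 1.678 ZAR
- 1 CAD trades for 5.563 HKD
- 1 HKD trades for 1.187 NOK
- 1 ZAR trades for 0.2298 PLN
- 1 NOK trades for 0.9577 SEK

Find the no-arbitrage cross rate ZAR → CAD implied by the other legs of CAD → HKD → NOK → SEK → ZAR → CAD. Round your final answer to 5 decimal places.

0.09424

Known legs of the cycle: 5.563 × 1.187 × 0.9577 × 1.678 = 10.6116085945886
For no arbitrage the full-cycle product must be 1, so the missing rate is 1 / 10.6116085945886 ≈ 0.0942364.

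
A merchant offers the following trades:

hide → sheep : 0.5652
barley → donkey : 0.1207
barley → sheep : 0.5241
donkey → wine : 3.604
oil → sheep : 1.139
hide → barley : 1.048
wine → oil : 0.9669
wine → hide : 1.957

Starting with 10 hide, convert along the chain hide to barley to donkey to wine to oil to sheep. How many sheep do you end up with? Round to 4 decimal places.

10 hide × 1.048 = 10.48 barley
10.48 barley × 0.1207 = 1.264936 donkey
1.264936 donkey × 3.604 = 4.558829344 wine
4.558829344 wine × 0.9669 = 4.4079320927136 oil
4.4079320927136 oil × 1.139 = 5.0206346536007904 sheep

5.0206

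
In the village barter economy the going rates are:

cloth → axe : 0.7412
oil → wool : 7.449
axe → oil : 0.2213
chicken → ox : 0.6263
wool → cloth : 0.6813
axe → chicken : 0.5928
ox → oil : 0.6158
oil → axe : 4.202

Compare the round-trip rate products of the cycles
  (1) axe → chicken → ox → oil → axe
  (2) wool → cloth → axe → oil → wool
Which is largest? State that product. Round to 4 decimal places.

(1) 0.5928 × 0.6263 × 0.6158 × 4.202 = 0.96070
(2) 0.6813 × 0.7412 × 0.2213 × 7.449 = 0.83244
Highest is cycle (1) at 0.9607 (≤1, no arbitrage).

0.9607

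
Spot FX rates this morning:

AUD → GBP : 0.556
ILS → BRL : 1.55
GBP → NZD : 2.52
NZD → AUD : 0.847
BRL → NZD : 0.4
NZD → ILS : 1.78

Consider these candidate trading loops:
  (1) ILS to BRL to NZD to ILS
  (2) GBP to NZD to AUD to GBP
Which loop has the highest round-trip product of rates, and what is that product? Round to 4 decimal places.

1.1867

(1) 1.55 × 0.4 × 1.78 = 1.10360
(2) 2.52 × 0.847 × 0.556 = 1.18675
Highest is cycle (2) at 1.1867 (>1, arbitrage).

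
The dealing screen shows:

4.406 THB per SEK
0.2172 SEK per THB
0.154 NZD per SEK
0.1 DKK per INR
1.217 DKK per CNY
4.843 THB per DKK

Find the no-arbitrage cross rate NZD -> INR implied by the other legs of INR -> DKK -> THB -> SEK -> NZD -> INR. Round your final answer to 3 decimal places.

Known legs of the cycle: 0.1 × 4.843 × 0.2172 × 0.154 = 0.01619925384
For no arbitrage the full-cycle product must be 1, so the missing rate is 1 / 0.01619925384 ≈ 61.73124.

61.731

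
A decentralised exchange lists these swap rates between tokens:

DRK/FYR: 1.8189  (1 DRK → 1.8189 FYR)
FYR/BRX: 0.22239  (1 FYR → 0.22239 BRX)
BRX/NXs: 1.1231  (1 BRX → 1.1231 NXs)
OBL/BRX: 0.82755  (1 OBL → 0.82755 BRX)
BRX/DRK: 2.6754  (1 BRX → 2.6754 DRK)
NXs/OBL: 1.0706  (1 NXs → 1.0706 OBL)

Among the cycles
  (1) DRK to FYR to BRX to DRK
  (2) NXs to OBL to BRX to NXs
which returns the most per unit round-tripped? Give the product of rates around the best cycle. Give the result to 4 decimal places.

1.0822

(1) 1.8189 × 0.22239 × 2.6754 = 1.08221
(2) 1.0706 × 0.82755 × 1.1231 = 0.99504
Highest is cycle (1) at 1.0822 (>1, arbitrage).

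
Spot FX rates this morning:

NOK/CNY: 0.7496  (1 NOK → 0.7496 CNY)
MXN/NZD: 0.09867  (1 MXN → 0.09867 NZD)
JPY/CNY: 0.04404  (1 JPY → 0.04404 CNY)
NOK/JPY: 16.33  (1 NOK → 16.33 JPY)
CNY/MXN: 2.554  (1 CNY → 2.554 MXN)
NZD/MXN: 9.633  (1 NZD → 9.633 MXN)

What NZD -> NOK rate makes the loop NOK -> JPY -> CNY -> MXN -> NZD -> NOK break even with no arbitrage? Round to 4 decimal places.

5.5177

Known legs of the cycle: 16.33 × 0.04404 × 2.554 × 0.09867 = 0.181233933370776
For no arbitrage the full-cycle product must be 1, so the missing rate is 1 / 0.181233933370776 ≈ 5.517730.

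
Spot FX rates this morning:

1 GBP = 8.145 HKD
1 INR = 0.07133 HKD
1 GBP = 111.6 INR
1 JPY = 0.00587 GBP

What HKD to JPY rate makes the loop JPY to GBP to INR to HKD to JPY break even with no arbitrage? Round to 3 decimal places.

Known legs of the cycle: 0.00587 × 111.6 × 0.07133 = 0.04672771236
For no arbitrage the full-cycle product must be 1, so the missing rate is 1 / 0.04672771236 ≈ 21.40058.

21.401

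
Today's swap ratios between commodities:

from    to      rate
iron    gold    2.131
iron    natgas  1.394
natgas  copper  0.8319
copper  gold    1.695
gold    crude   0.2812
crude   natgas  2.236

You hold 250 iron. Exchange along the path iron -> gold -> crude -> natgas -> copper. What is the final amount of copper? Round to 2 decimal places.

278.66

250 iron × 2.131 = 532.75 gold
532.75 gold × 0.2812 = 149.8093 crude
149.8093 crude × 2.236 = 334.9735948 natgas
334.9735948 natgas × 0.8319 = 278.66453351412 copper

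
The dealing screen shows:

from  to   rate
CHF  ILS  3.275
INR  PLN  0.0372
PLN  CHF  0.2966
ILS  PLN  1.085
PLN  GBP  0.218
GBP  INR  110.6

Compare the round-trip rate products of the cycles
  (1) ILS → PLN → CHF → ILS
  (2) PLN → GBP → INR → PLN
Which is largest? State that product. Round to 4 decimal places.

(1) 1.085 × 0.2966 × 3.275 = 1.05393
(2) 0.218 × 110.6 × 0.0372 = 0.89692
Highest is cycle (1) at 1.0539 (>1, arbitrage).

1.0539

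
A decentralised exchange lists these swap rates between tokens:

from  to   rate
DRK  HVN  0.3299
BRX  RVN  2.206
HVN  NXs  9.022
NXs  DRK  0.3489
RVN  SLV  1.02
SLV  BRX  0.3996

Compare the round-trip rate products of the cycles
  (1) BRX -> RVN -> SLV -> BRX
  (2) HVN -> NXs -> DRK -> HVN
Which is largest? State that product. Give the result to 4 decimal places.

1.0385

(1) 2.206 × 1.02 × 0.3996 = 0.89915
(2) 9.022 × 0.3489 × 0.3299 = 1.03845
Highest is cycle (2) at 1.0385 (>1, arbitrage).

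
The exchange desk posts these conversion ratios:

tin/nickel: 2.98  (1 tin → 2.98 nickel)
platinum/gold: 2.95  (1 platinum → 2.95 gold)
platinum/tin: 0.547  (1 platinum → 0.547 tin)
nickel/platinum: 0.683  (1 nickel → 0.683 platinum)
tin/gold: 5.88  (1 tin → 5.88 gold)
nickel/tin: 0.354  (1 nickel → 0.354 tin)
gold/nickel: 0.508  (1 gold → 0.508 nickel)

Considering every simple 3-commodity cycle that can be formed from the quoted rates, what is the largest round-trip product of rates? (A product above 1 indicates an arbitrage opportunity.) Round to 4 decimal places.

1.1133

platinum→tin→nickel→platinum: 0.547 × 2.98 × 0.683 = 1.11333
nickel→tin→gold→nickel: 0.354 × 5.88 × 0.508 = 1.05741
platinum→gold→nickel→platinum: 2.95 × 0.508 × 0.683 = 1.02354
Maximum is platinum→tin→nickel→platinum at 1.1133; arbitrage exists.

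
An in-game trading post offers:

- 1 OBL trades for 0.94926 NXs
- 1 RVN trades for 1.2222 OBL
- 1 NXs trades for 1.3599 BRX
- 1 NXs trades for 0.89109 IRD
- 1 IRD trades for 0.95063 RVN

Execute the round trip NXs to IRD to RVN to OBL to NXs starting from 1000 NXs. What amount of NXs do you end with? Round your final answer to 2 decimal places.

1000 NXs × 0.89109 = 891.09 IRD
891.09 IRD × 0.95063 = 847.0968867 RVN
847.0968867 RVN × 1.2222 = 1035.32181492474 OBL
1035.32181492474 OBL × 0.94926 = 982.7895860354586924 NXs

982.79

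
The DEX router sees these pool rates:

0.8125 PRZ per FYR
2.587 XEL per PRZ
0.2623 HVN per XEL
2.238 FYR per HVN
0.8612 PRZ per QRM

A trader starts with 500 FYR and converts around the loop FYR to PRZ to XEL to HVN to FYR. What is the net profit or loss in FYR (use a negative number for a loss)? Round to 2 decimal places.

500 FYR × 0.8125 = 406.25 PRZ
406.25 PRZ × 2.587 = 1050.96875 XEL
1050.96875 XEL × 0.2623 = 275.669103125 HVN
275.669103125 HVN × 2.238 = 616.94745279375 FYR
Net change: 616.94745279375 − 500 = 116.94745279375 FYR

116.95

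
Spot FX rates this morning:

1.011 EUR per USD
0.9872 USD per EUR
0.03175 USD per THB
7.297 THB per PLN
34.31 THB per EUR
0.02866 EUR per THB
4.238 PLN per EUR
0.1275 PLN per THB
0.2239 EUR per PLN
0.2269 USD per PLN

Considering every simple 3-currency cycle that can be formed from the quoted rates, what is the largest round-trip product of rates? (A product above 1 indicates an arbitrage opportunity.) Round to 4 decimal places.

1.1013

EUR→THB→USD→EUR: 34.31 × 0.03175 × 1.011 = 1.10133
EUR→THB→PLN→EUR: 34.31 × 0.1275 × 0.2239 = 0.97946
EUR→PLN→USD→EUR: 4.238 × 0.2269 × 1.011 = 0.97218
EUR→PLN→THB→EUR: 4.238 × 7.297 × 0.02866 = 0.88630
Maximum is EUR→THB→USD→EUR at 1.1013; arbitrage exists.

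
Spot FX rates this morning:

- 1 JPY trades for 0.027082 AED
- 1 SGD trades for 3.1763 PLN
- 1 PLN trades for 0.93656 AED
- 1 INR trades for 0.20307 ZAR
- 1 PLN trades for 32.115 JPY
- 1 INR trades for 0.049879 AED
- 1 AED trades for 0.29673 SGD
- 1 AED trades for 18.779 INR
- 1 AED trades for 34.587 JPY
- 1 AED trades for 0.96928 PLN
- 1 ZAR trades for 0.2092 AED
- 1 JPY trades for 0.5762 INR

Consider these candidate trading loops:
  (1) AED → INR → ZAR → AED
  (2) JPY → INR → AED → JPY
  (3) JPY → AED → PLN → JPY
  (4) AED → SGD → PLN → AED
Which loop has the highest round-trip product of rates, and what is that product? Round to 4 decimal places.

0.9940

(1) 18.779 × 0.20307 × 0.2092 = 0.79777
(2) 0.5762 × 0.049879 × 34.587 = 0.99404
(3) 0.027082 × 0.96928 × 32.115 = 0.84302
(4) 0.29673 × 3.1763 × 0.93656 = 0.88271
Highest is cycle (2) at 0.9940 (≤1, no arbitrage).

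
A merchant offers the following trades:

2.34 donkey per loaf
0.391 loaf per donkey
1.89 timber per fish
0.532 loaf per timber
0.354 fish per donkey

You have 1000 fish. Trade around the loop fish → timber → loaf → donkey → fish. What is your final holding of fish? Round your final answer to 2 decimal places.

832.90

1000 fish × 1.89 = 1890 timber
1890 timber × 0.532 = 1005.48 loaf
1005.48 loaf × 2.34 = 2352.8232 donkey
2352.8232 donkey × 0.354 = 832.8994128 fish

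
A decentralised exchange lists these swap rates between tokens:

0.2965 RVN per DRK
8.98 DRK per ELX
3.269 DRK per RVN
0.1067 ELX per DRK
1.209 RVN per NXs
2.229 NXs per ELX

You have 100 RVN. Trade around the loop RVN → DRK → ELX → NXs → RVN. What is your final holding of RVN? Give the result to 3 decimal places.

93.997

100 RVN × 3.269 = 326.9 DRK
326.9 DRK × 0.1067 = 34.88023 ELX
34.88023 ELX × 2.229 = 77.74803267 NXs
77.74803267 NXs × 1.209 = 93.99737149803 RVN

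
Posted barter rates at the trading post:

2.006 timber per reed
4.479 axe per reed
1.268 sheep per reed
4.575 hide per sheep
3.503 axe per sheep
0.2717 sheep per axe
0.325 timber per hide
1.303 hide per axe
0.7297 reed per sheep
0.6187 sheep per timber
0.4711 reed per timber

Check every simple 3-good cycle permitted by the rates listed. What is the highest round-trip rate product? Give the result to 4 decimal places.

sheep→hide→timber→sheep: 4.575 × 0.325 × 0.6187 = 0.91993
sheep→reed→timber→sheep: 0.7297 × 2.006 × 0.6187 = 0.90564
sheep→reed→axe→sheep: 0.7297 × 4.479 × 0.2717 = 0.88800
Maximum is sheep→hide→timber→sheep at 0.9199; no arbitrage — every cycle loses value.

0.9199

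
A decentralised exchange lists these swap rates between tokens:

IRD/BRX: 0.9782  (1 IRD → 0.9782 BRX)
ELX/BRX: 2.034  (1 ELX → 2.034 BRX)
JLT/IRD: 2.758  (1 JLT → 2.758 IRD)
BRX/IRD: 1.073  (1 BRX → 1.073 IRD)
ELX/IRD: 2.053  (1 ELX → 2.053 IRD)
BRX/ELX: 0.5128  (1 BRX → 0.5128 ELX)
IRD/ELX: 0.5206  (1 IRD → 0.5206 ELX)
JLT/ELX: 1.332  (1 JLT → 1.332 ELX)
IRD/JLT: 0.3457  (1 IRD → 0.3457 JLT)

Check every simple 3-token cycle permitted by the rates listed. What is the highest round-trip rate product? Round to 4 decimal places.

1.1362

BRX→IRD→ELX→BRX: 1.073 × 0.5206 × 2.034 = 1.13620
BRX→ELX→IRD→BRX: 0.5128 × 2.053 × 0.9782 = 1.02983
IRD→JLT→ELX→IRD: 0.3457 × 1.332 × 2.053 = 0.94535
Maximum is BRX→IRD→ELX→BRX at 1.1362; arbitrage exists.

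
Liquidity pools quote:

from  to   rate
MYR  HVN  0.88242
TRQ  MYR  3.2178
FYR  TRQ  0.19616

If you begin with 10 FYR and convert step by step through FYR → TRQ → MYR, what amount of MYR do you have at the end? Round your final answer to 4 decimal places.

6.3120

10 FYR × 0.19616 = 1.9616 TRQ
1.9616 TRQ × 3.2178 = 6.31203648 MYR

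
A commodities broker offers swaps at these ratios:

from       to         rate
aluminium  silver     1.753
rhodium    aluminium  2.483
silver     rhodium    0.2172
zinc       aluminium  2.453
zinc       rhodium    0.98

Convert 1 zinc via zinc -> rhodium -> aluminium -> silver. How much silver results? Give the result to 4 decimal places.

4.2656

1 zinc × 0.98 = 0.98 rhodium
0.98 rhodium × 2.483 = 2.43334 aluminium
2.43334 aluminium × 1.753 = 4.26564502 silver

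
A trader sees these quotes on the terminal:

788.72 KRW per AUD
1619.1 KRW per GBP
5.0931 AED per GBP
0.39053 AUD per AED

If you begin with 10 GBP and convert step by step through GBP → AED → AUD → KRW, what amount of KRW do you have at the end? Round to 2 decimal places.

15687.71

10 GBP × 5.0931 = 50.931 AED
50.931 AED × 0.39053 = 19.89008343 AUD
19.89008343 AUD × 788.72 = 15687.7066029096 KRW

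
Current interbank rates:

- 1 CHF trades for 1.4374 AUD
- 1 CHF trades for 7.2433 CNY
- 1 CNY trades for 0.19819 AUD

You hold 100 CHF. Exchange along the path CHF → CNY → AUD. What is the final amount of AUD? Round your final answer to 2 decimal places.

143.55

100 CHF × 7.2433 = 724.33 CNY
724.33 CNY × 0.19819 = 143.5549627 AUD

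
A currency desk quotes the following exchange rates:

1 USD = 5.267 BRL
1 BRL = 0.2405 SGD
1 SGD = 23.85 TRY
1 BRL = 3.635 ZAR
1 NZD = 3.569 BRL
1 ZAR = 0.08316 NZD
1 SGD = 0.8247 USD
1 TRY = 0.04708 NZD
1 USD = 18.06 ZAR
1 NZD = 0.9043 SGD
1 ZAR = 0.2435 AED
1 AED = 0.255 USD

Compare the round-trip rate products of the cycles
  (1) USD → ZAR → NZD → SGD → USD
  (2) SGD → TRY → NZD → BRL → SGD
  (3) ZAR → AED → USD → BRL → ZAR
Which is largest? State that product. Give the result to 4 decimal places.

1.1888

(1) 18.06 × 0.08316 × 0.9043 × 0.8247 = 1.12006
(2) 23.85 × 0.04708 × 3.569 × 0.2405 = 0.96380
(3) 0.2435 × 0.255 × 5.267 × 3.635 = 1.18879
Highest is cycle (3) at 1.1888 (>1, arbitrage).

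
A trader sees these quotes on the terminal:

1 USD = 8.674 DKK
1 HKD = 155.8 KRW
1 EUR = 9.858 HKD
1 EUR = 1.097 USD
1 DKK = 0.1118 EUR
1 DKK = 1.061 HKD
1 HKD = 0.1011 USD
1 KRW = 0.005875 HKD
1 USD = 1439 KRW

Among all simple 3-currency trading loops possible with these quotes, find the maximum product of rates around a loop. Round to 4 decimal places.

1.0638

USD→DKK→EUR→USD: 8.674 × 0.1118 × 1.097 = 1.06382
HKD→USD→DKK→HKD: 0.1011 × 8.674 × 1.061 = 0.93043
HKD→USD→KRW→HKD: 0.1011 × 1439 × 0.005875 = 0.85471
Maximum is USD→DKK→EUR→USD at 1.0638; arbitrage exists.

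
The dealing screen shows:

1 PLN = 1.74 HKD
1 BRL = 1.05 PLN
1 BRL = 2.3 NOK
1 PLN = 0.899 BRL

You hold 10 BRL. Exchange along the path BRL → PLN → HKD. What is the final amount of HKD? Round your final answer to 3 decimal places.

18.270

10 BRL × 1.05 = 10.5 PLN
10.5 PLN × 1.74 = 18.27 HKD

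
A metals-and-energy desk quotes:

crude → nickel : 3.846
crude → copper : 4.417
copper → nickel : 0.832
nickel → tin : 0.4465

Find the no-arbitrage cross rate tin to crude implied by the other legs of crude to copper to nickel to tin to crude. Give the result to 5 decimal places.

Known legs of the cycle: 4.417 × 0.832 × 0.4465 = 1.640862496
For no arbitrage the full-cycle product must be 1, so the missing rate is 1 / 1.640862496 ≈ 0.6094356.

0.60944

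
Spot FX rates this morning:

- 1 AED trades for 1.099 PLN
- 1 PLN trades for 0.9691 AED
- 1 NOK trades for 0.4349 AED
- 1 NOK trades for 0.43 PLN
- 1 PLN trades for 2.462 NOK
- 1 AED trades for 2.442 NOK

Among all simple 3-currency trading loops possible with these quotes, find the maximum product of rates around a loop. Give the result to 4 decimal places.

1.1767

NOK→AED→PLN→NOK: 0.4349 × 1.099 × 2.462 = 1.17673
NOK→PLN→AED→NOK: 0.43 × 0.9691 × 2.442 = 1.01761
Maximum is NOK→AED→PLN→NOK at 1.1767; arbitrage exists.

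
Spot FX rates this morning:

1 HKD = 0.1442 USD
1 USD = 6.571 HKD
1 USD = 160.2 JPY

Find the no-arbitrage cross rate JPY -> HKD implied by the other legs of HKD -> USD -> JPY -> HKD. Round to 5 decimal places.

Known legs of the cycle: 0.1442 × 160.2 = 23.10084
For no arbitrage the full-cycle product must be 1, so the missing rate is 1 / 23.10084 ≈ 0.0432885.

0.04329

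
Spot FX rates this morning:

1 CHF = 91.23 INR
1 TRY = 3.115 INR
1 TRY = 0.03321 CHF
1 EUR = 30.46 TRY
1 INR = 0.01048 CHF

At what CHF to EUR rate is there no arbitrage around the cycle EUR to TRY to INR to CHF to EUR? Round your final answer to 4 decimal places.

Known legs of the cycle: 30.46 × 3.115 × 0.01048 = 0.994372792
For no arbitrage the full-cycle product must be 1, so the missing rate is 1 / 0.994372792 ≈ 1.005659.

1.0057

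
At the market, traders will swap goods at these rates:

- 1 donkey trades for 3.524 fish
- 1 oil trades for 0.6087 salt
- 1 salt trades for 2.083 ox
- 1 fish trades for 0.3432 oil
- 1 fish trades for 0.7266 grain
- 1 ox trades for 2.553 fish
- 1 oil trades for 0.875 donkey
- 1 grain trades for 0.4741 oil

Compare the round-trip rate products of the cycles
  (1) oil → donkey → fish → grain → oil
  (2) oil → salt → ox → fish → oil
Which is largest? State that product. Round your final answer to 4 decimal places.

(1) 0.875 × 3.524 × 0.7266 × 0.4741 = 1.06221
(2) 0.6087 × 2.083 × 2.553 × 0.3432 = 1.11094
Highest is cycle (2) at 1.1109 (>1, arbitrage).

1.1109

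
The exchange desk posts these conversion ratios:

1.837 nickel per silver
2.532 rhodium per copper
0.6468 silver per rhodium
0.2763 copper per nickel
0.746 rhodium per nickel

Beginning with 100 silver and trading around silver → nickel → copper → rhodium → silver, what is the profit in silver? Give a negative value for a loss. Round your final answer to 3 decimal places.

100 silver × 1.837 = 183.7 nickel
183.7 nickel × 0.2763 = 50.75631 copper
50.75631 copper × 2.532 = 128.51497692 rhodium
128.51497692 rhodium × 0.6468 = 83.123487071856 silver
Net change: 83.123487071856 − 100 = -16.876512928144 silver

-16.877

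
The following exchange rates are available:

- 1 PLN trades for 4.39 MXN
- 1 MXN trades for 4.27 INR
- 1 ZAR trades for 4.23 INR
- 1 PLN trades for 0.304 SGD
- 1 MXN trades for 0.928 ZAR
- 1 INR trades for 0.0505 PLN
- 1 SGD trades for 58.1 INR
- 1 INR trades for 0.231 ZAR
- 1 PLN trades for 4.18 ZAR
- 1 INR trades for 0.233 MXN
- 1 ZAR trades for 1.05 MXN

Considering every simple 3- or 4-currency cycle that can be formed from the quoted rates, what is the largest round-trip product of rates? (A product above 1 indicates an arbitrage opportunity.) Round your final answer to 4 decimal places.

1.0357

MXN→INR→ZAR→MXN: 4.27 × 0.231 × 1.05 = 1.03569
MXN→INR→PLN→MXN: 4.27 × 0.0505 × 4.39 = 0.94664
MXN→INR→PLN→ZAR→MXN: 4.27 × 0.0505 × 4.18 × 1.05 = 0.94642
MXN→ZAR→INR→MXN: 0.928 × 4.23 × 0.233 = 0.91463
ZAR→INR→PLN→ZAR: 4.23 × 0.0505 × 4.18 = 0.89291
SGD→INR→PLN→SGD: 58.1 × 0.0505 × 0.304 = 0.89195
MXN→ZAR→INR→PLN→MXN: 0.928 × 4.23 × 0.0505 × 4.39 = 0.87025
Maximum is MXN→INR→ZAR→MXN at 1.0357; arbitrage exists.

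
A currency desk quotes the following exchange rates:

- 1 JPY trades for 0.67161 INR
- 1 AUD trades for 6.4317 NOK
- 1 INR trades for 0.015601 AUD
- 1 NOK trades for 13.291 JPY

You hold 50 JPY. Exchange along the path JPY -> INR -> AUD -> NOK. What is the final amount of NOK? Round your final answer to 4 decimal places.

50 JPY × 0.67161 = 33.5805 INR
33.5805 INR × 0.015601 = 0.5238893805 AUD
0.5238893805 AUD × 6.4317 = 3.36949932856185 NOK

3.3695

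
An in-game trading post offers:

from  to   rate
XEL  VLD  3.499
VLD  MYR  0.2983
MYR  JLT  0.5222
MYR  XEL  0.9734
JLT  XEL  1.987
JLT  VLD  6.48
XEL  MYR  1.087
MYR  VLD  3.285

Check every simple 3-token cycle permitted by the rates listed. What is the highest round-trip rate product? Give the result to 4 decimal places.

1.1279

XEL→MYR→JLT→XEL: 1.087 × 0.5222 × 1.987 = 1.12788
XEL→VLD→MYR→XEL: 3.499 × 0.2983 × 0.9734 = 1.01599
JLT→VLD→MYR→JLT: 6.48 × 0.2983 × 0.5222 = 1.00940
Maximum is XEL→MYR→JLT→XEL at 1.1279; arbitrage exists.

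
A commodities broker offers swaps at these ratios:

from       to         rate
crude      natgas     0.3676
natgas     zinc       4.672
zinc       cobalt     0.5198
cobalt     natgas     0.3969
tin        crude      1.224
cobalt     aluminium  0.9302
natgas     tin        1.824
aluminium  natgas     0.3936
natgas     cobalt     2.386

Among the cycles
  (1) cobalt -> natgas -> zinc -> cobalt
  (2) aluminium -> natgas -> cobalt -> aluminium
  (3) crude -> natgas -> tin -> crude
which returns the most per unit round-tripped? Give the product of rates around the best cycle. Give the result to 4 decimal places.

0.9639

(1) 0.3969 × 4.672 × 0.5198 = 0.96387
(2) 0.3936 × 2.386 × 0.9302 = 0.87358
(3) 0.3676 × 1.824 × 1.224 = 0.82069
Highest is cycle (1) at 0.9639 (≤1, no arbitrage).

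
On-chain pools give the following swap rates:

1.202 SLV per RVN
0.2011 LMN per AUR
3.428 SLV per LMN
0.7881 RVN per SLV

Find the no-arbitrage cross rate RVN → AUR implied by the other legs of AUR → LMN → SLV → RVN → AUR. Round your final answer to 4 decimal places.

Known legs of the cycle: 0.2011 × 3.428 × 0.7881 = 0.54329312748
For no arbitrage the full-cycle product must be 1, so the missing rate is 1 / 0.54329312748 ≈ 1.840627.

1.8406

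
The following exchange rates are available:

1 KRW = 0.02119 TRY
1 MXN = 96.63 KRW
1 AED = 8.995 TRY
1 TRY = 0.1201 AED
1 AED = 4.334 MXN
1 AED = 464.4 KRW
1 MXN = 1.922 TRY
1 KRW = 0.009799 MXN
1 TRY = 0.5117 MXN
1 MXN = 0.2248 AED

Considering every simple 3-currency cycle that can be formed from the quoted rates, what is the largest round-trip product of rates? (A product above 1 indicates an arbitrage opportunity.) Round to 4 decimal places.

TRY→AED→KRW→TRY: 0.1201 × 464.4 × 0.02119 = 1.18186
TRY→MXN→KRW→TRY: 0.5117 × 96.63 × 0.02119 = 1.04775
TRY→MXN→AED→TRY: 0.5117 × 0.2248 × 8.995 = 1.03470
MXN→AED→KRW→MXN: 0.2248 × 464.4 × 0.009799 = 1.02299
TRY→AED→MXN→TRY: 0.1201 × 4.334 × 1.922 = 1.00043
Maximum is TRY→AED→KRW→TRY at 1.1819; arbitrage exists.

1.1819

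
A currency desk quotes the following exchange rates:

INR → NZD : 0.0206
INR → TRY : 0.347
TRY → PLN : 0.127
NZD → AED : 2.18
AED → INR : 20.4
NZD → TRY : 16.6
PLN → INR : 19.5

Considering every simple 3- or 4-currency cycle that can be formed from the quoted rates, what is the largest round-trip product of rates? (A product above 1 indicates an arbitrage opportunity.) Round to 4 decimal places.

0.9161

NZD→AED→INR→NZD: 2.18 × 20.4 × 0.0206 = 0.91612
INR→TRY→PLN→INR: 0.347 × 0.127 × 19.5 = 0.85935
NZD→TRY→PLN→INR→NZD: 16.6 × 0.127 × 19.5 × 0.0206 = 0.84686
Maximum is NZD→AED→INR→NZD at 0.9161; no arbitrage — every cycle loses value.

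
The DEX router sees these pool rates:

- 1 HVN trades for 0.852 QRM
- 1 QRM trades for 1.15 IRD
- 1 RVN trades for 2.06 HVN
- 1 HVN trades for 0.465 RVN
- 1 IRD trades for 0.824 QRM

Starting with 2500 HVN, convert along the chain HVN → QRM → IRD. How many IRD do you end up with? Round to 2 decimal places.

2449.50

2500 HVN × 0.852 = 2130 QRM
2130 QRM × 1.15 = 2449.5 IRD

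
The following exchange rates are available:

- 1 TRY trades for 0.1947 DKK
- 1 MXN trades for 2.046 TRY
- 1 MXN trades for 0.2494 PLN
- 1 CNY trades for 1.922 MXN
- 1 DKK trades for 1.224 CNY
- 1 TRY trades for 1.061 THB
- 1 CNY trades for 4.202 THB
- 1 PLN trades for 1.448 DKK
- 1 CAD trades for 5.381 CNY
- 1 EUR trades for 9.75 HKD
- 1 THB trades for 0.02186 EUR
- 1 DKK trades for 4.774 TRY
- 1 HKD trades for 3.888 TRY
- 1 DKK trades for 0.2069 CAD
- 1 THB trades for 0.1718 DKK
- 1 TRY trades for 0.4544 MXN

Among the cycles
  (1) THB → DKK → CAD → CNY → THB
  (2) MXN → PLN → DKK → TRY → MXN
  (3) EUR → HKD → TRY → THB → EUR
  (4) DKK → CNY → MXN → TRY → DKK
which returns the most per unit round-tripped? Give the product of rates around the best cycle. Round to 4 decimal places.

0.9371

(1) 0.1718 × 0.2069 × 5.381 × 4.202 = 0.80372
(2) 0.2494 × 1.448 × 4.774 × 0.4544 = 0.78340
(3) 9.75 × 3.888 × 1.061 × 0.02186 = 0.87922
(4) 1.224 × 1.922 × 2.046 × 0.1947 = 0.93714
Highest is cycle (4) at 0.9371 (≤1, no arbitrage).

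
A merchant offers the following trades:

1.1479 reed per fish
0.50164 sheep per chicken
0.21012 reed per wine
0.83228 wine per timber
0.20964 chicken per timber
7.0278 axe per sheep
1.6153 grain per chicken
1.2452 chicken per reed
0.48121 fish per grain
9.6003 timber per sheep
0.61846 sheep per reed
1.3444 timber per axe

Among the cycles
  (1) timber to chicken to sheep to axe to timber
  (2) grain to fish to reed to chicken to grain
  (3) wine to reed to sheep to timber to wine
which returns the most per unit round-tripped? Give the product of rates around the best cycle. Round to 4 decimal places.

(1) 0.20964 × 0.50164 × 7.0278 × 1.3444 = 0.99361
(2) 0.48121 × 1.1479 × 1.2452 × 1.6153 = 1.11104
(3) 0.21012 × 0.61846 × 9.6003 × 0.83228 = 1.03832
Highest is cycle (2) at 1.1110 (>1, arbitrage).

1.1110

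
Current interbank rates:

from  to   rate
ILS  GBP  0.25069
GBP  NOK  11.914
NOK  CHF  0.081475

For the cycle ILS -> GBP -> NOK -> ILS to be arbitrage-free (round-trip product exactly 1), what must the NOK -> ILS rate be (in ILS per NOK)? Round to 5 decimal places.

Known legs of the cycle: 0.25069 × 11.914 = 2.98672066
For no arbitrage the full-cycle product must be 1, so the missing rate is 1 / 2.98672066 ≈ 0.3348154.

0.33482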